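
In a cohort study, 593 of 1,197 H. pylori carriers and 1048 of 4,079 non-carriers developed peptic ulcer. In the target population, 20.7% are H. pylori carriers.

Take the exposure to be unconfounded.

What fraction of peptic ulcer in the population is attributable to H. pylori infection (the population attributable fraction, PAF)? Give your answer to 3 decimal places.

PAF ≈ 0.161

p₁ = P(outcome | exposed) = 593/1197 = 0.49541
p₀ = P(outcome | unexposed) = 1048/4079 = 0.25693
Overall risk P(Y=1) = π·p₁ + (1−π)·p₀ = 0.207×0.49541 + 0.793×0.25693 = 0.30629.
Under exogeneity, PAF = [P(Y=1) − p₀] / P(Y=1).
PAF = (0.30629 − 0.25693) / 0.30629 ≈ 0.1612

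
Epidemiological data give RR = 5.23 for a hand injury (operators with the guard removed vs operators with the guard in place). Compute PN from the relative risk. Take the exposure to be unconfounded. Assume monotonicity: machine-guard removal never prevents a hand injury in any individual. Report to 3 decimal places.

PN ≈ 0.809

Under exogeneity and monotonicity, PN = (RR − 1) / RR = 1 − 1/RR.
PN = (5.23 − 1) / 5.23 = 4.23 / 5.23 ≈ 0.8088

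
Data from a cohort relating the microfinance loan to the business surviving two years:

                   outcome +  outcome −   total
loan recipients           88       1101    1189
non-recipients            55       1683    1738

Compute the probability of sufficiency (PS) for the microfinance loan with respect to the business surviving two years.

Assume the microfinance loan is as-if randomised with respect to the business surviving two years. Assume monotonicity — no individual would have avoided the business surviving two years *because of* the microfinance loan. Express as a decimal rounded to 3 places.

PS ≈ 0.044

p₁ = P(outcome | exposed) = 88/1189 = 0.074012
p₀ = P(outcome | unexposed) = 55/1738 = 0.031646
Under exogeneity and monotonicity, PS = (p₁ − p₀)/(1 − p₀).
PS = (0.074012 − 0.031646) / 0.96835 ≈ 0.0438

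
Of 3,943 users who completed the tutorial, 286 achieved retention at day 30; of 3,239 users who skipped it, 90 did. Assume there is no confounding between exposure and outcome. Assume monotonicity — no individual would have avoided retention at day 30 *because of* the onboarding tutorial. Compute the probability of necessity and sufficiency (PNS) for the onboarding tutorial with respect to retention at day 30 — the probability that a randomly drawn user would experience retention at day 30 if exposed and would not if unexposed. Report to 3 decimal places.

p₁ = P(outcome | exposed) = 286/3943 = 0.072534
p₀ = P(outcome | unexposed) = 90/3239 = 0.027786
Under exogeneity and monotonicity, PNS = p₁ − p₀.
PNS = 0.072534 − 0.027786 = 0.044747

PNS ≈ 0.045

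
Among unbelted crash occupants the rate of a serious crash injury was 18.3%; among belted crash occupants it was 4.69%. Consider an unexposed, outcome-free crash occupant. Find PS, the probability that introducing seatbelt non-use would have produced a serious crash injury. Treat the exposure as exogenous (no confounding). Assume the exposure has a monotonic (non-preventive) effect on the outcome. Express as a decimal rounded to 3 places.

PS ≈ 0.143

p₁ = 0.183, p₀ = 0.0469.
Under exogeneity and monotonicity, PS = (p₁ − p₀) / (1 − p₀).
PS = (0.183 − 0.0469) / (1 − 0.0469) = 0.1361 / 0.9531 ≈ 0.1428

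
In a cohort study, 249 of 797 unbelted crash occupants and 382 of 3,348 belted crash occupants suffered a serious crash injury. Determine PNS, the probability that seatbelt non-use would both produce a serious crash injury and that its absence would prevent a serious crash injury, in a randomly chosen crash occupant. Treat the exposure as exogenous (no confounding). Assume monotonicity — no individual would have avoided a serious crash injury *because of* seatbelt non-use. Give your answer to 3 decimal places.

PNS ≈ 0.198

p₁ = P(outcome | exposed) = 249/797 = 0.31242
p₀ = P(outcome | unexposed) = 382/3348 = 0.1141
Under exogeneity and monotonicity, PNS = p₁ − p₀.
PNS = 0.31242 − 0.1141 = 0.19832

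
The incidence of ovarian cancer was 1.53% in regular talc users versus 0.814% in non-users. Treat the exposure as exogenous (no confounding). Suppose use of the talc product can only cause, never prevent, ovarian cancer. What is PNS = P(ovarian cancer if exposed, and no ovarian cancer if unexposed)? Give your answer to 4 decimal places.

p₁ = 0.0153, p₀ = 0.00814.
Under exogeneity and monotonicity, PNS = p₁ − p₀.
PNS = 0.0153 − 0.00814 = 0.00716

PNS ≈ 0.0072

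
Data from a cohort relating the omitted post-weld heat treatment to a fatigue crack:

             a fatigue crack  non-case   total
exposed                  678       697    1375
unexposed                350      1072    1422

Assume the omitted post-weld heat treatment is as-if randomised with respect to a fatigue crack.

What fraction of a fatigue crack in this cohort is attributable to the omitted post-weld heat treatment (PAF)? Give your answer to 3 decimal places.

PAF ≈ 0.330

p₁ = P(outcome | exposed) = 678/1375 = 0.49309
p₀ = P(outcome | unexposed) = 350/1422 = 0.24613
Exposure prevalence π = 1375/2797 = 0.4916; overall risk P(Y=1) = 0.36754.
Under exogeneity, PAF = [P(Y=1) − p₀]/P(Y=1).
PAF = (0.36754 − 0.24613) / 0.36754 ≈ 0.3303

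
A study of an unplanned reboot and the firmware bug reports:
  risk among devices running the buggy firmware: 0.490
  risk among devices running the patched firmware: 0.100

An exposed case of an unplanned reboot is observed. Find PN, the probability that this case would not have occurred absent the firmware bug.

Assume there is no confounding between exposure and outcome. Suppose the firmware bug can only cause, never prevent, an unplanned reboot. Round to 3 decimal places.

PN ≈ 0.796

Let p₁ = 0.49, p₀ = 0.1.
Under exogeneity and monotonicity, PN = (p₁ − p₀) / p₁.
PN = (0.49 − 0.1) / 0.49 = 0.39 / 0.49 ≈ 0.7959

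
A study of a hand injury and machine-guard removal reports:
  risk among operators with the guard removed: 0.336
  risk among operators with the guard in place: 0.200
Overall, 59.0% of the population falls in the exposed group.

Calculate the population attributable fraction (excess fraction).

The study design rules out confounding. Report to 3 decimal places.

Let p₁ = 0.336, p₀ = 0.2.
Overall risk P(Y=1) = π·p₁ + (1−π)·p₀ = 0.59×0.336 + 0.41×0.2 = 0.28024.
Under exogeneity, PAF = [P(Y=1) − p₀] / P(Y=1).
PAF = (0.28024 − 0.2) / 0.28024 ≈ 0.2863

PAF ≈ 0.286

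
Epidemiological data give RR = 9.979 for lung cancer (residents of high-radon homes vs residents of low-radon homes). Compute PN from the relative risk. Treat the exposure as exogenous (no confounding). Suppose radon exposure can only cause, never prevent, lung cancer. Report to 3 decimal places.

PN ≈ 0.900

Under exogeneity and monotonicity, PN = (RR − 1) / RR = 1 − 1/RR.
PN = (9.979 − 1) / 9.979 = 8.979 / 9.979 ≈ 0.8998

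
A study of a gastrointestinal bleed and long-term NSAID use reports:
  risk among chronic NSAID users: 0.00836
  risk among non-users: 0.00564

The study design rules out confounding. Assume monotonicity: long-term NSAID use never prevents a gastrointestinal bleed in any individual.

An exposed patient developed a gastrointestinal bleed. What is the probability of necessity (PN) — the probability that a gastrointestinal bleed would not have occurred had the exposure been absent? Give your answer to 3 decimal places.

Let p₁ = 0.00836, p₀ = 0.00564.
Under exogeneity and monotonicity, PN = (p₁ − p₀) / p₁.
PN = (0.00836 − 0.00564) / 0.00836 = 0.00272 / 0.00836 ≈ 0.3254

PN ≈ 0.325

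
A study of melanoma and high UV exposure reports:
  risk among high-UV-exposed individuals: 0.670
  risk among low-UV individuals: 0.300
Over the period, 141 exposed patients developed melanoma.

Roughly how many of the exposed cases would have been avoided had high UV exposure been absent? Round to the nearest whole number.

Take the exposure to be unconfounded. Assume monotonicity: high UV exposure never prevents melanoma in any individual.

Let p₁ = 0.67, p₀ = 0.3.
PN = (p₁ − p₀)/p₁ = (0.67 − 0.3) / 0.67 ≈ 0.55224.
Attributable cases ≈ PN × (exposed cases) = 0.55224 × 141 ≈ 77.87.

about 78 cases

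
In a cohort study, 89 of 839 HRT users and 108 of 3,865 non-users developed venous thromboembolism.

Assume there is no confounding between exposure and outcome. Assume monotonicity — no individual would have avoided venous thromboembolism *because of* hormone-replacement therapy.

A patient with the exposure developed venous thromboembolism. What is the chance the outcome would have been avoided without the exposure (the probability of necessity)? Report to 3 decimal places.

p₁ = P(outcome | exposed) = 89/839 = 0.10608
p₀ = P(outcome | unexposed) = 108/3865 = 0.027943
Under exogeneity and monotonicity, PN = (p₁ − p₀) / p₁.
PN = (0.10608 − 0.027943) / 0.10608 = 0.078136 / 0.10608 ≈ 0.7366

PN ≈ 0.737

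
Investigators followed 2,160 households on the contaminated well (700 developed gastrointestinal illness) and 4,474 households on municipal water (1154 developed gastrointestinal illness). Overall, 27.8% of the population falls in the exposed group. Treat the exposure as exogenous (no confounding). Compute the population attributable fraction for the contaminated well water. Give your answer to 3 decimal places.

p₁ = P(outcome | exposed) = 700/2160 = 0.32407
p₀ = P(outcome | unexposed) = 1154/4474 = 0.25793
Overall risk P(Y=1) = π·p₁ + (1−π)·p₀ = 0.278×0.32407 + 0.722×0.25793 = 0.27632.
Under exogeneity, PAF = [P(Y=1) − p₀] / P(Y=1).
PAF = (0.27632 − 0.25793) / 0.27632 ≈ 0.0665

PAF ≈ 0.067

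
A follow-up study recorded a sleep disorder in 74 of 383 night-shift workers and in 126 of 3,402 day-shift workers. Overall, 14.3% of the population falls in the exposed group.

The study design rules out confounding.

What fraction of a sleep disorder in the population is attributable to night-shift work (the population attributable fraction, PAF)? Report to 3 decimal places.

p₁ = P(outcome | exposed) = 74/383 = 0.19321
p₀ = P(outcome | unexposed) = 126/3402 = 0.037037
Overall risk P(Y=1) = π·p₁ + (1−π)·p₀ = 0.143×0.19321 + 0.857×0.037037 = 0.05937.
Under exogeneity, PAF = [P(Y=1) − p₀] / P(Y=1).
PAF = (0.05937 − 0.037037) / 0.05937 ≈ 0.3762

PAF ≈ 0.376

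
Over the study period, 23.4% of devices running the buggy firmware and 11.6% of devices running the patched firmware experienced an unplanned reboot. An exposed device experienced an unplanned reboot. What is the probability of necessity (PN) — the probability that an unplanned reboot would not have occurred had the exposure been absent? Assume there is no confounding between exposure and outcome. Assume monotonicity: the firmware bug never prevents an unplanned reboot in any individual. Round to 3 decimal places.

PN ≈ 0.504

p₁ = 0.234, p₀ = 0.116.
Under exogeneity and monotonicity, PN = (p₁ − p₀) / p₁.
PN = (0.234 − 0.116) / 0.234 = 0.118 / 0.234 ≈ 0.5043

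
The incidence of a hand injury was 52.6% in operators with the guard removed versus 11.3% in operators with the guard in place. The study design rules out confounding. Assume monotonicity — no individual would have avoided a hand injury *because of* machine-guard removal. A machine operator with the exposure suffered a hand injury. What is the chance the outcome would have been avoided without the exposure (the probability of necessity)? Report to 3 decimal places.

PN ≈ 0.785

p₁ = 0.526, p₀ = 0.113.
Under exogeneity and monotonicity, PN = (p₁ − p₀) / p₁.
PN = (0.526 − 0.113) / 0.526 = 0.413 / 0.526 ≈ 0.7852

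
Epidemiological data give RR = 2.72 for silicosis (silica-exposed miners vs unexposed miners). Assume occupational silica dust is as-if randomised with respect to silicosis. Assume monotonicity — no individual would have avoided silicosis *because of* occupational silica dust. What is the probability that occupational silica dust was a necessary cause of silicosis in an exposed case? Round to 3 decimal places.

PN ≈ 0.632

Under exogeneity and monotonicity, PN = (RR − 1) / RR = 1 − 1/RR.
PN = (2.72 − 1) / 2.72 = 1.72 / 2.72 ≈ 0.6324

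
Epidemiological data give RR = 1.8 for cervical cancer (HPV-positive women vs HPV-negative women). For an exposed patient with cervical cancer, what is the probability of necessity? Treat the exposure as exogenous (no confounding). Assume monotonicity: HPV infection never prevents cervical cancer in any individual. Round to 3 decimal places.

Under exogeneity and monotonicity, PN = (RR − 1) / RR = 1 − 1/RR.
PN = (1.8 − 1) / 1.8 = 0.8 / 1.8 ≈ 0.4444

PN ≈ 0.444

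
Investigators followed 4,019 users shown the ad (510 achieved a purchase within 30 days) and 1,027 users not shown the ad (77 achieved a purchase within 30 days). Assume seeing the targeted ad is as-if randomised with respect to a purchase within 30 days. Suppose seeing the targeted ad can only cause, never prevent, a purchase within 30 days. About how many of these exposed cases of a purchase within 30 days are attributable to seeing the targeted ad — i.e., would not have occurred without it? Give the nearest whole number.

p₁ = P(outcome | exposed) = 510/4019 = 0.1269
p₀ = P(outcome | unexposed) = 77/1027 = 0.074976
PN = (p₁ − p₀)/p₁ = (0.1269 − 0.074976) / 0.1269 ≈ 0.40916.
Attributable cases ≈ PN × (exposed cases) = 0.40916 × 510 ≈ 208.67.

about 209 cases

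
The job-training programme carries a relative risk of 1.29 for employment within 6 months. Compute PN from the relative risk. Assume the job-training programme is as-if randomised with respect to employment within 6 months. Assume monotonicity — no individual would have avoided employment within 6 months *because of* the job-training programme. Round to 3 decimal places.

PN ≈ 0.225

Under exogeneity and monotonicity, PN = (RR − 1) / RR = 1 − 1/RR.
PN = (1.29 − 1) / 1.29 = 0.29 / 1.29 ≈ 0.2248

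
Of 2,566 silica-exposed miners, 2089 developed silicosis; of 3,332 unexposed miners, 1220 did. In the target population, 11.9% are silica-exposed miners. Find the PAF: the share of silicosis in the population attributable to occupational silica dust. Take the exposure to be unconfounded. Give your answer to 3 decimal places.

p₁ = P(outcome | exposed) = 2089/2566 = 0.81411
p₀ = P(outcome | unexposed) = 1220/3332 = 0.36615
Overall risk P(Y=1) = π·p₁ + (1−π)·p₀ = 0.119×0.81411 + 0.881×0.36615 = 0.41945.
Under exogeneity, PAF = [P(Y=1) − p₀] / P(Y=1).
PAF = (0.41945 − 0.36615) / 0.41945 ≈ 0.1271

PAF ≈ 0.127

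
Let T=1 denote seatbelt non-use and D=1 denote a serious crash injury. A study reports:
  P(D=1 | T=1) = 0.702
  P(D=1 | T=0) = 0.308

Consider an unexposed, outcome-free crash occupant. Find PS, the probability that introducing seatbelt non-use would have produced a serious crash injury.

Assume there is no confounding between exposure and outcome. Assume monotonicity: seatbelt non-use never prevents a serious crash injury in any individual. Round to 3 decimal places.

Let p₁ = 0.702, p₀ = 0.308.
Under exogeneity and monotonicity, PS = (p₁ − p₀) / (1 − p₀).
PS = (0.702 − 0.308) / (1 − 0.308) = 0.394 / 0.692 ≈ 0.5694

PS ≈ 0.569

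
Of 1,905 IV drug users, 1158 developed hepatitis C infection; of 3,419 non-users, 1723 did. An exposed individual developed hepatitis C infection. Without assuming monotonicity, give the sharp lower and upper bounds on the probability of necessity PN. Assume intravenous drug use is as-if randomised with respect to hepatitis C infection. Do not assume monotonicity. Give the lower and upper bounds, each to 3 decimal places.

0.171 ≤ PN ≤ 0.816

p₁ = P(outcome | exposed) = 1158/1905 = 0.60787
p₀ = P(outcome | unexposed) = 1723/3419 = 0.50395
Under exogeneity alone the bounds on PN are max{0,(p₁−p₀)/p₁} ≤ PN ≤ min{1,(1−p₀)/p₁}.
  lower = (p₁ − p₀)/p₁ = 0.10393 / 0.60787 ≈ 0.1710
  upper = min{1, (1 − p₀)/p₁} = 0.49605 / 0.60787 ≈ 0.8160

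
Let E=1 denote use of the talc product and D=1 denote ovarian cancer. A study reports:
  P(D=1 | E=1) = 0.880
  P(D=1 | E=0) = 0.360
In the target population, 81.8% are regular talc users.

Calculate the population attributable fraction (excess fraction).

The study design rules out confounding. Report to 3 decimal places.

PAF ≈ 0.542

Let p₁ = 0.88, p₀ = 0.36.
Overall risk P(Y=1) = π·p₁ + (1−π)·p₀ = 0.818×0.88 + 0.182×0.36 = 0.78536.
Under exogeneity, PAF = [P(Y=1) − p₀] / P(Y=1).
PAF = (0.78536 − 0.36) / 0.78536 ≈ 0.5416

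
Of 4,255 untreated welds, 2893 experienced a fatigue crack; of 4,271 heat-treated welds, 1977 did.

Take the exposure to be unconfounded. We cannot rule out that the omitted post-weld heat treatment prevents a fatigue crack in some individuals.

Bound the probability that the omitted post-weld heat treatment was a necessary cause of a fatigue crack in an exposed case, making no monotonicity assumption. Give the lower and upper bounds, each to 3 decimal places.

0.319 ≤ PN ≤ 0.790

p₁ = P(outcome | exposed) = 2893/4255 = 0.67991
p₀ = P(outcome | unexposed) = 1977/4271 = 0.46289
Under exogeneity alone the bounds on PN are max{0,(p₁−p₀)/p₁} ≤ PN ≤ min{1,(1−p₀)/p₁}.
  lower = (p₁ − p₀)/p₁ = 0.21702 / 0.67991 ≈ 0.3192
  upper = min{1, (1 − p₀)/p₁} = 0.53711 / 0.67991 ≈ 0.7900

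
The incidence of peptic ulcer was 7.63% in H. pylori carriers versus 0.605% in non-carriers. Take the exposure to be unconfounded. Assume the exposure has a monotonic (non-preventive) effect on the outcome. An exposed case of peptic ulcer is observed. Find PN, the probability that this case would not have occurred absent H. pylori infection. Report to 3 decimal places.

p₁ = 0.0763, p₀ = 0.00605.
Under exogeneity and monotonicity, PN = (p₁ − p₀) / p₁.
PN = (0.0763 − 0.00605) / 0.0763 = 0.07025 / 0.0763 ≈ 0.9207

PN ≈ 0.921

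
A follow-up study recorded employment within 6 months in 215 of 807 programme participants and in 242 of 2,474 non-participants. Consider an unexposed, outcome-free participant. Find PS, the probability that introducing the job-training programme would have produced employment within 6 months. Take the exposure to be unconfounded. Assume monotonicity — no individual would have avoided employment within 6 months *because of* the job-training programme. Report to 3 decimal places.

PS ≈ 0.187

p₁ = P(outcome | exposed) = 215/807 = 0.26642
p₀ = P(outcome | unexposed) = 242/2474 = 0.097817
Under exogeneity and monotonicity, PS = (p₁ − p₀) / (1 − p₀).
PS = (0.26642 − 0.097817) / (1 − 0.097817) = 0.1686 / 0.90218 ≈ 0.1869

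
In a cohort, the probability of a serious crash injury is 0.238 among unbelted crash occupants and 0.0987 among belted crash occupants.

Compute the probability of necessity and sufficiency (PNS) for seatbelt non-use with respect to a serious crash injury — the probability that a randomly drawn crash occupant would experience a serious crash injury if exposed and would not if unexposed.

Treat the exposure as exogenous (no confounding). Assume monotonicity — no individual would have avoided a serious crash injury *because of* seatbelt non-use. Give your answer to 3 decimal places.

Let p₁ = 0.238, p₀ = 0.0987.
Under exogeneity and monotonicity, PNS = p₁ − p₀.
PNS = 0.238 − 0.0987 = 0.1393

PNS ≈ 0.139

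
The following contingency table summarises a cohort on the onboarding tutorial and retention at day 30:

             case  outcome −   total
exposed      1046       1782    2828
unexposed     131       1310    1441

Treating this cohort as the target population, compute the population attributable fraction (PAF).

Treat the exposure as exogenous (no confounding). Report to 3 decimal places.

p₁ = P(outcome | exposed) = 1046/2828 = 0.36987
p₀ = P(outcome | unexposed) = 131/1441 = 0.090909
Exposure prevalence π = 2828/4269 = 0.66245; overall risk P(Y=1) = 0.27571.
Under exogeneity, PAF = [P(Y=1) − p₀]/P(Y=1).
PAF = (0.27571 − 0.090909) / 0.27571 ≈ 0.6703

PAF ≈ 0.670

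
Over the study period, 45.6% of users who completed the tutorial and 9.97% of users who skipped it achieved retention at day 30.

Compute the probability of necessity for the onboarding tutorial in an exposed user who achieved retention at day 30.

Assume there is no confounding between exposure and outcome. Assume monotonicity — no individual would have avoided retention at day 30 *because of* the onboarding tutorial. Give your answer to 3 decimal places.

PN ≈ 0.781

p₁ = 0.456, p₀ = 0.0997.
Under exogeneity and monotonicity, PN = (p₁ − p₀) / p₁.
PN = (0.456 − 0.0997) / 0.456 = 0.3563 / 0.456 ≈ 0.7814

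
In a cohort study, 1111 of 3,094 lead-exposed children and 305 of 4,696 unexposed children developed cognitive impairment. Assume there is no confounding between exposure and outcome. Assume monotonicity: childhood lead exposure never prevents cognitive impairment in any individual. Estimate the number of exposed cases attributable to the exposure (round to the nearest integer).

p₁ = P(outcome | exposed) = 1111/3094 = 0.35908
p₀ = P(outcome | unexposed) = 305/4696 = 0.064949
PN = (p₁ − p₀)/p₁ = (0.35908 − 0.064949) / 0.35908 ≈ 0.81913.
Attributable cases ≈ PN × (exposed cases) = 0.81913 × 1111 ≈ 910.05.

about 910 cases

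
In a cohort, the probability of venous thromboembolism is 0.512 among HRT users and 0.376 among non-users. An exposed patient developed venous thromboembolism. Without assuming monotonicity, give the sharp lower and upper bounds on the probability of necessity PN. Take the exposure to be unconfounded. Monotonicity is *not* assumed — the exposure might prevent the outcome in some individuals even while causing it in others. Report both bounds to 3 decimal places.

0.266 ≤ PN ≤ 1.000

Let p₁ = 0.512, p₀ = 0.376.
Under exogeneity alone the bounds on PN are max{0,(p₁−p₀)/p₁} ≤ PN ≤ min{1,(1−p₀)/p₁}.
  lower = (p₁ − p₀)/p₁ = 0.136 / 0.512 ≈ 0.2656
  upper = min{1, (1 − p₀)/p₁} = 0.624 / 0.512 ≈ 1.2188 → capped at 1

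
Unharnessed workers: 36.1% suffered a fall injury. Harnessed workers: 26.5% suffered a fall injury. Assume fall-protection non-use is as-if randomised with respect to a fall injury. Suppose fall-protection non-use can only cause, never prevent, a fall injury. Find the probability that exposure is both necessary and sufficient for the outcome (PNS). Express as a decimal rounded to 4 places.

p₁ = 0.361, p₀ = 0.265.
Under exogeneity and monotonicity, PNS = p₁ − p₀.
PNS = 0.361 − 0.265 = 0.096

PNS ≈ 0.0960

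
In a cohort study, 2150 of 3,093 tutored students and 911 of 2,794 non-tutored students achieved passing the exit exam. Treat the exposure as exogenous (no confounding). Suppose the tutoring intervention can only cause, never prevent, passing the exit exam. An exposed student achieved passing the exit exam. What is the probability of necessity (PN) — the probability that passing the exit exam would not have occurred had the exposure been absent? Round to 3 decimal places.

p₁ = P(outcome | exposed) = 2150/3093 = 0.69512
p₀ = P(outcome | unexposed) = 911/2794 = 0.32606
Under exogeneity and monotonicity, PN = (p₁ − p₀) / p₁.
PN = (0.69512 − 0.32606) / 0.69512 = 0.36906 / 0.69512 ≈ 0.5309

PN ≈ 0.531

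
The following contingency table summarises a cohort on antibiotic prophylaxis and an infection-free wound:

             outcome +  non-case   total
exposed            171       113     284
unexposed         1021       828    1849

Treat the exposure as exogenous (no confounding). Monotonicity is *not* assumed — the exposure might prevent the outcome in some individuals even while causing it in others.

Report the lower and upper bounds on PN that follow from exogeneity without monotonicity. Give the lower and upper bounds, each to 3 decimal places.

p₁ = P(outcome | exposed) = 171/284 = 0.60211
p₀ = P(outcome | unexposed) = 1021/1849 = 0.55219
Under exogeneity alone the bounds on PN are max{0,(p₁−p₀)/p₁} ≤ PN ≤ min{1,(1−p₀)/p₁}.
  lower = (p₁ − p₀)/p₁ = 0.049922 / 0.60211 ≈ 0.0829
  upper = min{1, (1 − p₀)/p₁} = 0.44781 / 0.60211 ≈ 0.7437

0.083 ≤ PN ≤ 0.744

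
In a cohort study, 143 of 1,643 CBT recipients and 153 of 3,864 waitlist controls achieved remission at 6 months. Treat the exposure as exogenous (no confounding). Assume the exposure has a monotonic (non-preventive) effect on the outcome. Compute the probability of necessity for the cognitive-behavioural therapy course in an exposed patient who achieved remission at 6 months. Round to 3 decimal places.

PN ≈ 0.545

p₁ = P(outcome | exposed) = 143/1643 = 0.087036
p₀ = P(outcome | unexposed) = 153/3864 = 0.039596
Under exogeneity and monotonicity, PN = (p₁ − p₀) / p₁.
PN = (0.087036 − 0.039596) / 0.087036 = 0.04744 / 0.087036 ≈ 0.5451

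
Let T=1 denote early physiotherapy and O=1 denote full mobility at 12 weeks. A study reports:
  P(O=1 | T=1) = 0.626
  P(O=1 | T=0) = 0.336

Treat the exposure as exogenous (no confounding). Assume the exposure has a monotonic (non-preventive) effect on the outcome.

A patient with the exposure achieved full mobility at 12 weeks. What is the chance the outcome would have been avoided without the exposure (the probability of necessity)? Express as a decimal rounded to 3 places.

Let p₁ = 0.626, p₀ = 0.336.
Under exogeneity and monotonicity, PN = (p₁ − p₀) / p₁.
PN = (0.626 − 0.336) / 0.626 = 0.29 / 0.626 ≈ 0.4633

PN ≈ 0.463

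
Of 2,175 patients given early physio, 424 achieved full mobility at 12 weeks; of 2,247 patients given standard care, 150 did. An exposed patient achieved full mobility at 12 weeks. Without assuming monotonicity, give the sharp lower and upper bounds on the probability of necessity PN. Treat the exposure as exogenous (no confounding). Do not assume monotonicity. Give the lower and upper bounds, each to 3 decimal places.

0.658 ≤ PN ≤ 1.000

p₁ = P(outcome | exposed) = 424/2175 = 0.19494
p₀ = P(outcome | unexposed) = 150/2247 = 0.066756
Under exogeneity alone the bounds on PN are max{0,(p₁−p₀)/p₁} ≤ PN ≤ min{1,(1−p₀)/p₁}.
  lower = (p₁ − p₀)/p₁ = 0.12819 / 0.19494 ≈ 0.6576
  upper = min{1, (1 − p₀)/p₁} = 0.93324 / 0.19494 ≈ 4.7873 → capped at 1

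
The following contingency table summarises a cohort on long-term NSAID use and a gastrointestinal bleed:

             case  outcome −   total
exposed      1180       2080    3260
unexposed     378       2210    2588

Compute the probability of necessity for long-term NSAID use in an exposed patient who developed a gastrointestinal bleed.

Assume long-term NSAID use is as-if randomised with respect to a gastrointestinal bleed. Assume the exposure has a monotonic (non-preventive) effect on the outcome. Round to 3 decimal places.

p₁ = P(outcome | exposed) = 1180/3260 = 0.36196
p₀ = P(outcome | unexposed) = 378/2588 = 0.14606
Under exogeneity and monotonicity, PN = (p₁ − p₀)/p₁.
PN = (0.36196 − 0.14606) / 0.36196 ≈ 0.5965

PN ≈ 0.596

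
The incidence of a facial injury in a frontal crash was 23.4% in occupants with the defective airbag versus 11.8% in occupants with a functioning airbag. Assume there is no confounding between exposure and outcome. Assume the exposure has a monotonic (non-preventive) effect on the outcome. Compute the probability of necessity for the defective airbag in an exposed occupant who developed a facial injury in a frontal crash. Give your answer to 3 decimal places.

PN ≈ 0.496

p₁ = 0.234, p₀ = 0.118.
Under exogeneity and monotonicity, PN = (p₁ − p₀) / p₁.
PN = (0.234 − 0.118) / 0.234 = 0.116 / 0.234 ≈ 0.4957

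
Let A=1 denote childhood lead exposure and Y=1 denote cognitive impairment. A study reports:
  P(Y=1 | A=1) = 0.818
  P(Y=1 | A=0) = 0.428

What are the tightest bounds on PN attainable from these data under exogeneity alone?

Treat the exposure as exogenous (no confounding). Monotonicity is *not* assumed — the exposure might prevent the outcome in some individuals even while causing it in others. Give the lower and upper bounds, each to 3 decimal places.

0.477 ≤ PN ≤ 0.699

Let p₁ = 0.818, p₀ = 0.428.
Under exogeneity alone the bounds on PN are max{0,(p₁−p₀)/p₁} ≤ PN ≤ min{1,(1−p₀)/p₁}.
  lower = (p₁ − p₀)/p₁ = 0.39 / 0.818 ≈ 0.4768
  upper = min{1, (1 − p₀)/p₁} = 0.572 / 0.818 ≈ 0.6993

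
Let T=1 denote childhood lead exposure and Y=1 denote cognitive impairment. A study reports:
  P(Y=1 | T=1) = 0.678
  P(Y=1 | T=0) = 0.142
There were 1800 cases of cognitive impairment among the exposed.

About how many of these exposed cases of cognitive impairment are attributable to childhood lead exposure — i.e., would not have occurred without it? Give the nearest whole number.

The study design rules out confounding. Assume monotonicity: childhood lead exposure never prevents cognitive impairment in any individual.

Let p₁ = 0.678, p₀ = 0.142.
PN = (p₁ − p₀)/p₁ = (0.678 − 0.142) / 0.678 ≈ 0.79056.
Attributable cases ≈ PN × (exposed cases) = 0.79056 × 1800 ≈ 1423.01.

about 1423 cases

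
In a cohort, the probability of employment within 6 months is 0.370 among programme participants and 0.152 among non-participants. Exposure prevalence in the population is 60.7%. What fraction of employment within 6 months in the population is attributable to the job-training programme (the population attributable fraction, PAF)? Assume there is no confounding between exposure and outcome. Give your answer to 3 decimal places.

PAF ≈ 0.465

Let p₁ = 0.37, p₀ = 0.152.
Overall risk P(Y=1) = π·p₁ + (1−π)·p₀ = 0.607×0.37 + 0.393×0.152 = 0.28433.
Under exogeneity, PAF = [P(Y=1) − p₀] / P(Y=1).
PAF = (0.28433 − 0.152) / 0.28433 ≈ 0.4654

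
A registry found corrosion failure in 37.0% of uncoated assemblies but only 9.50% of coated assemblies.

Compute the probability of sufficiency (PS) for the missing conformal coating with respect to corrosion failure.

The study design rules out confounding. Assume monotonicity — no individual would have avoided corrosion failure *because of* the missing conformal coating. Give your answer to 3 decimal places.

p₁ = 0.37, p₀ = 0.095.
Under exogeneity and monotonicity, PS = (p₁ − p₀) / (1 − p₀).
PS = (0.37 − 0.095) / (1 − 0.095) = 0.275 / 0.905 ≈ 0.3039

PS ≈ 0.304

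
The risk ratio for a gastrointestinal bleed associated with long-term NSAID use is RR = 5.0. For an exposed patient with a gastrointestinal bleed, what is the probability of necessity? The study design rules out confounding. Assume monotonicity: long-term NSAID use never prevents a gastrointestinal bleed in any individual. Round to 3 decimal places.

Under exogeneity and monotonicity, PN = (RR − 1) / RR = 1 − 1/RR.
PN = (5.0 − 1) / 5.0 = 4 / 5.0 ≈ 0.8000

PN ≈ 0.800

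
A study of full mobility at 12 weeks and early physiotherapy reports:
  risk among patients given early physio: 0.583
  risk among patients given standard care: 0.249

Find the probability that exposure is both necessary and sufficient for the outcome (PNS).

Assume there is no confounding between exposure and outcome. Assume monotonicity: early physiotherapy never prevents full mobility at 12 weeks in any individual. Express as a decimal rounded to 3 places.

Let p₁ = 0.583, p₀ = 0.249.
Under exogeneity and monotonicity, PNS = p₁ − p₀.
PNS = 0.583 − 0.249 = 0.334

PNS ≈ 0.334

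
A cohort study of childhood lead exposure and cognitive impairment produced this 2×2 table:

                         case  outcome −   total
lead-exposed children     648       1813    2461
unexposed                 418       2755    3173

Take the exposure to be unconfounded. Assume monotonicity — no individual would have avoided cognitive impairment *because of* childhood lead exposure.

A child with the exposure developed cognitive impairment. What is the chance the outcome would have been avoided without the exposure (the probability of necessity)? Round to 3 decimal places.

PN ≈ 0.500

p₁ = P(outcome | exposed) = 648/2461 = 0.26331
p₀ = P(outcome | unexposed) = 418/3173 = 0.13174
Under exogeneity and monotonicity, PN = (p₁ − p₀)/p₁.
PN = (0.26331 − 0.13174) / 0.26331 ≈ 0.4997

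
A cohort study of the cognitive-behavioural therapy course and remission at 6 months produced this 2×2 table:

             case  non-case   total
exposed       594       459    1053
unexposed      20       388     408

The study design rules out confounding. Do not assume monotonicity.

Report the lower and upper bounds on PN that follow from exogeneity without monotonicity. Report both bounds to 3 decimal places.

p₁ = P(outcome | exposed) = 594/1053 = 0.5641
p₀ = P(outcome | unexposed) = 20/408 = 0.04902
Under exogeneity alone the bounds on PN are max{0,(p₁−p₀)/p₁} ≤ PN ≤ min{1,(1−p₀)/p₁}.
  lower = (p₁ − p₀)/p₁ = 0.51508 / 0.5641 ≈ 0.9131
  upper = min{1, (1 − p₀)/p₁} = 0.95098 / 0.5641 ≈ 1.6858 → capped at 1

0.913 ≤ PN ≤ 1.000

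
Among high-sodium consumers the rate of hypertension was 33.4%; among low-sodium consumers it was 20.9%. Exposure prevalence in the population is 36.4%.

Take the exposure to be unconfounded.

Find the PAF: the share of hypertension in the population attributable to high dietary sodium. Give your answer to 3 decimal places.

p₁ = 0.334, p₀ = 0.209.
Overall risk P(Y=1) = π·p₁ + (1−π)·p₀ = 0.364×0.334 + 0.636×0.209 = 0.2545.
Under exogeneity, PAF = [P(Y=1) − p₀] / P(Y=1).
PAF = (0.2545 − 0.209) / 0.2545 ≈ 0.1788

PAF ≈ 0.179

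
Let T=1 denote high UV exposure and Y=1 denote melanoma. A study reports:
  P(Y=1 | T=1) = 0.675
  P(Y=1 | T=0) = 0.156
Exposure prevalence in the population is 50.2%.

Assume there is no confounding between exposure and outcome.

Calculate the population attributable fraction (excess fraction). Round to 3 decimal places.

PAF ≈ 0.625

Let p₁ = 0.675, p₀ = 0.156.
Overall risk P(Y=1) = π·p₁ + (1−π)·p₀ = 0.502×0.675 + 0.498×0.156 = 0.41654.
Under exogeneity, PAF = [P(Y=1) − p₀] / P(Y=1).
PAF = (0.41654 − 0.156) / 0.41654 ≈ 0.6255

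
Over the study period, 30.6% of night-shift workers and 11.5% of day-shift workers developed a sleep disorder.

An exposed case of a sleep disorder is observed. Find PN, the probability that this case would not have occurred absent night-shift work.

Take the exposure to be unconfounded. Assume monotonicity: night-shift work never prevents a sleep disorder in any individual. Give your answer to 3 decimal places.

PN ≈ 0.624

p₁ = 0.306, p₀ = 0.115.
Under exogeneity and monotonicity, PN = (p₁ − p₀) / p₁.
PN = (0.306 − 0.115) / 0.306 = 0.191 / 0.306 ≈ 0.6242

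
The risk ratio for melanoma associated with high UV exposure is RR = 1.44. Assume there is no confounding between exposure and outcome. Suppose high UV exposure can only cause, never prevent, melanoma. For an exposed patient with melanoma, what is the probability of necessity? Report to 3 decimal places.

PN ≈ 0.306

Under exogeneity and monotonicity, PN = (RR − 1) / RR = 1 − 1/RR.
PN = (1.44 − 1) / 1.44 = 0.44 / 1.44 ≈ 0.3056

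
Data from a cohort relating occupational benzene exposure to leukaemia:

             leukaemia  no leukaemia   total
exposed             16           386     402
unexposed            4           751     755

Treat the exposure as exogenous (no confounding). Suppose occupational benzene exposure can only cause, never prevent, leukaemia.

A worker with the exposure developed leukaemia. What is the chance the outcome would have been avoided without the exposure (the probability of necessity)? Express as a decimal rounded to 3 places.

PN ≈ 0.867

p₁ = P(outcome | exposed) = 16/402 = 0.039801
p₀ = P(outcome | unexposed) = 4/755 = 0.005298
Under exogeneity and monotonicity, PN = (p₁ − p₀)/p₁.
PN = (0.039801 − 0.005298) / 0.039801 ≈ 0.8669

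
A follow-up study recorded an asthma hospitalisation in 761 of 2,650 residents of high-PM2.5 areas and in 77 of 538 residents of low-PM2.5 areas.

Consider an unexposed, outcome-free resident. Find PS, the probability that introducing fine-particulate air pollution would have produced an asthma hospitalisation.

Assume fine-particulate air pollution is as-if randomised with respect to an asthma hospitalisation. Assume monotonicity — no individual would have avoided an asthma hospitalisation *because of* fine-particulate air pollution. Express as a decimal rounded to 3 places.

p₁ = P(outcome | exposed) = 761/2650 = 0.28717
p₀ = P(outcome | unexposed) = 77/538 = 0.14312
Under exogeneity and monotonicity, PS = (p₁ − p₀) / (1 − p₀).
PS = (0.28717 − 0.14312) / (1 − 0.14312) = 0.14405 / 0.85688 ≈ 0.1681

PS ≈ 0.168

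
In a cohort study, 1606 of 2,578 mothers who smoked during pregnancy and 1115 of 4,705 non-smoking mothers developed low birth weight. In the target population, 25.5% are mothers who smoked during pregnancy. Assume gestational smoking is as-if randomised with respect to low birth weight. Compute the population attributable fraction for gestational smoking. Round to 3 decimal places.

p₁ = P(outcome | exposed) = 1606/2578 = 0.62296
p₀ = P(outcome | unexposed) = 1115/4705 = 0.23698
Overall risk P(Y=1) = π·p₁ + (1−π)·p₀ = 0.255×0.62296 + 0.745×0.23698 = 0.33541.
Under exogeneity, PAF = [P(Y=1) − p₀] / P(Y=1).
PAF = (0.33541 − 0.23698) / 0.33541 ≈ 0.2935

PAF ≈ 0.293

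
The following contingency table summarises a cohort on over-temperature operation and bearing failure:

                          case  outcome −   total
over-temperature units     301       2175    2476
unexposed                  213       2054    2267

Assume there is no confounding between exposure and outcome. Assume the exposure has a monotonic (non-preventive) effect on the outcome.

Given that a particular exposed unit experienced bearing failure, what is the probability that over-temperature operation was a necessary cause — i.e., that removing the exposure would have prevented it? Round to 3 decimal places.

PN ≈ 0.227

p₁ = P(outcome | exposed) = 301/2476 = 0.12157
p₀ = P(outcome | unexposed) = 213/2267 = 0.093957
Under exogeneity and monotonicity, PN = (p₁ − p₀)/p₁.
PN = (0.12157 − 0.093957) / 0.12157 ≈ 0.2271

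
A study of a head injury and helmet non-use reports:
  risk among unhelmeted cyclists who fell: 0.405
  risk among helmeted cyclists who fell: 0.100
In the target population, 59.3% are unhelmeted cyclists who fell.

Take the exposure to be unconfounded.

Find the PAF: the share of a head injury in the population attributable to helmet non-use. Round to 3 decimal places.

PAF ≈ 0.644

Let p₁ = 0.405, p₀ = 0.1.
Overall risk P(Y=1) = π·p₁ + (1−π)·p₀ = 0.593×0.405 + 0.407×0.1 = 0.28087.
Under exogeneity, PAF = [P(Y=1) − p₀] / P(Y=1).
PAF = (0.28087 − 0.1) / 0.28087 ≈ 0.6440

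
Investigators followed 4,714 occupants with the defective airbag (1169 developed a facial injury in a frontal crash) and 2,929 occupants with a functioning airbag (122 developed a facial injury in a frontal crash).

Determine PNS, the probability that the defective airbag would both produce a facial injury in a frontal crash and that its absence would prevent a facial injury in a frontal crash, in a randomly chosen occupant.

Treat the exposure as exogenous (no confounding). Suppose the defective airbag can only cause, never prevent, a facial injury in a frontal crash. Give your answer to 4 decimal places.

PNS ≈ 0.2063

p₁ = P(outcome | exposed) = 1169/4714 = 0.24798
p₀ = P(outcome | unexposed) = 122/2929 = 0.041652
Under exogeneity and monotonicity, PNS = p₁ − p₀.
PNS = 0.24798 − 0.041652 = 0.20633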